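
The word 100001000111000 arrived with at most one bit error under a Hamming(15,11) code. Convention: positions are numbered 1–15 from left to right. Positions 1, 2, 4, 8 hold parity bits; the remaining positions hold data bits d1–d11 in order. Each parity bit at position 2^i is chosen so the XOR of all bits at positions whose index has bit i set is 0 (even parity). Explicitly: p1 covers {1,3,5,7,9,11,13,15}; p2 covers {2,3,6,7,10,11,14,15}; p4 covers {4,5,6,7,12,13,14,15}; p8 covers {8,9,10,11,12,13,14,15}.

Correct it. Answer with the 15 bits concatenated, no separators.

s1 (pos 1,3,5,7,9,11,13,15): 1⊕0⊕0⊕0⊕0⊕1⊕0⊕0 = 0
s2 (pos 2,3,6,7,10,11,14,15): 0⊕0⊕1⊕0⊕1⊕1⊕0⊕0 = 1
s4 (pos 4,5,6,7,12,13,14,15): 0⊕0⊕1⊕0⊕1⊕0⊕0⊕0 = 0
s8 (pos 8,9,10,11,12,13,14,15): 0⊕0⊕1⊕1⊕1⊕0⊕0⊕0 = 1
Syndrome s8…s1 = 1010 → error at position 10.
Flip position 10: 100001000111000 → 100001000011000

100001000011000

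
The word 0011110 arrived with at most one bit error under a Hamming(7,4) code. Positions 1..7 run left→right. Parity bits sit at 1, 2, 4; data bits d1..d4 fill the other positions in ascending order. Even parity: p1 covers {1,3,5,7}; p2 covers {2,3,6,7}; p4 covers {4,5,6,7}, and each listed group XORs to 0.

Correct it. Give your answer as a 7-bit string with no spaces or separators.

s1 (pos 1,3,5,7): 0⊕1⊕1⊕0 = 0
s2 (pos 2,3,6,7): 0⊕1⊕1⊕0 = 0
s4 (pos 4,5,6,7): 1⊕1⊕1⊕0 = 1
Syndrome s4…s1 = 100 → error at position 4.
Flip position 4: 0011110 → 0010110

0010110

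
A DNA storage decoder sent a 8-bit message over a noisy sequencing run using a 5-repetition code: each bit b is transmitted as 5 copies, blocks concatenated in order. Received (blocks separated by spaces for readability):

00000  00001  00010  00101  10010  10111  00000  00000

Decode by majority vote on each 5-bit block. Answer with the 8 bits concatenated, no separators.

00000100

Block 1 (00000): 0 ones → 0
Block 2 (00001): 1 one → 0
Block 3 (00010): 1 one → 0
Block 4 (00101): 2 ones → 0
Block 5 (10010): 2 ones → 0
Block 6 (10111): 4 ones → 1
Block 7 (00000): 0 ones → 0
Block 8 (00000): 0 ones → 0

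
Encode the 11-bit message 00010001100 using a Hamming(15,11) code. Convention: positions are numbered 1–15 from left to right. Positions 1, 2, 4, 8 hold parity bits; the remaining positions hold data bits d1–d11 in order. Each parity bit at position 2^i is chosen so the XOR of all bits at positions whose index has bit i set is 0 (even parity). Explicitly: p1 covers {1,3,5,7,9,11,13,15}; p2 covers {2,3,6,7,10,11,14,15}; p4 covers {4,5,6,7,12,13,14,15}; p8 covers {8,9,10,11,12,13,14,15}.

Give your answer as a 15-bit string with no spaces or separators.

Place data at non-parity positions: p1 p2 0 p4 0 0 1 p8 0 0 0 1 1 0 0
p1 (pos 1,3,5,7,9,11,13,15): XOR of data positions = 0⊕0⊕1⊕0⊕0⊕1⊕0 = 0
p2 (pos 2,3,6,7,10,11,14,15): XOR of data positions = 0⊕0⊕1⊕0⊕0⊕0⊕0 = 1
p4 (pos 4,5,6,7,12,13,14,15): XOR of data positions = 0⊕0⊕1⊕1⊕1⊕0⊕0 = 1
p8 (pos 8,9,10,11,12,13,14,15): XOR of data positions = 0⊕0⊕0⊕1⊕1⊕0⊕0 = 0
Codeword: 010100100001100

010100100001100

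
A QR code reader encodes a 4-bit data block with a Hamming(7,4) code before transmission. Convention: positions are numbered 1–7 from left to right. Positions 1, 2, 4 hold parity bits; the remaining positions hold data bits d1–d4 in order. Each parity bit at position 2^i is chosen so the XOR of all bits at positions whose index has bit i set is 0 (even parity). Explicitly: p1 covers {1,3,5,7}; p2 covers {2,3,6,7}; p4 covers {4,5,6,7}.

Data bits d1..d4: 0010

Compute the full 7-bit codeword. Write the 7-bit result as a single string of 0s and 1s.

Place data at non-parity positions: p1 p2 0 p4 0 1 0
p1 (pos 1,3,5,7): XOR of data positions = 0⊕0⊕0 = 0
p2 (pos 2,3,6,7): XOR of data positions = 0⊕1⊕0 = 1
p4 (pos 4,5,6,7): XOR of data positions = 0⊕1⊕0 = 1
Codeword: 0101010

0101010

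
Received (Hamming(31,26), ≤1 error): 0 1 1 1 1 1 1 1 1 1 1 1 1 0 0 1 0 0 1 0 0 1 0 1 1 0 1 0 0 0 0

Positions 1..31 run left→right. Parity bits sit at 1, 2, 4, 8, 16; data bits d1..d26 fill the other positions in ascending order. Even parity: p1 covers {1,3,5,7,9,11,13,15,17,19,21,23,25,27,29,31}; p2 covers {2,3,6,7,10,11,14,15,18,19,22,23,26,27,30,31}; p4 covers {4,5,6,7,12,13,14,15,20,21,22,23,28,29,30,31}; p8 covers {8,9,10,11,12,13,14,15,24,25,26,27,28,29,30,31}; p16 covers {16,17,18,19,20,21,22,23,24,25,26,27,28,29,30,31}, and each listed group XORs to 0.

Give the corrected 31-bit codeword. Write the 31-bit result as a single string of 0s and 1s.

0111111111111011001001011010000

s1 (pos 1,3,5,7,9,11,13,15,17,19,21,23,25,27,29,31): 0⊕1⊕1⊕1⊕1⊕1⊕1⊕0⊕0⊕1⊕0⊕0⊕1⊕1⊕0⊕0 = 1
s2 (pos 2,3,6,7,10,11,14,15,18,19,22,23,26,27,30,31): 1⊕1⊕1⊕1⊕1⊕1⊕0⊕0⊕0⊕1⊕1⊕0⊕0⊕1⊕0⊕0 = 1
s4 (pos 4,5,6,7,12,13,14,15,20,21,22,23,28,29,30,31): 1⊕1⊕1⊕1⊕1⊕1⊕0⊕0⊕0⊕0⊕1⊕0⊕0⊕0⊕0⊕0 = 1
s8 (pos 8,9,10,11,12,13,14,15,24,25,26,27,28,29,30,31): 1⊕1⊕1⊕1⊕1⊕1⊕0⊕0⊕1⊕1⊕0⊕1⊕0⊕0⊕0⊕0 = 1
s16 (pos 16,17,18,19,20,21,22,23,24,25,26,27,28,29,30,31): 1⊕0⊕0⊕1⊕0⊕0⊕1⊕0⊕1⊕1⊕0⊕1⊕0⊕0⊕0⊕0 = 0
Syndrome s16…s1 = 01111 → error at position 15.
Flip position 15: 0111111111111001001001011010000 → 0111111111111011001001011010000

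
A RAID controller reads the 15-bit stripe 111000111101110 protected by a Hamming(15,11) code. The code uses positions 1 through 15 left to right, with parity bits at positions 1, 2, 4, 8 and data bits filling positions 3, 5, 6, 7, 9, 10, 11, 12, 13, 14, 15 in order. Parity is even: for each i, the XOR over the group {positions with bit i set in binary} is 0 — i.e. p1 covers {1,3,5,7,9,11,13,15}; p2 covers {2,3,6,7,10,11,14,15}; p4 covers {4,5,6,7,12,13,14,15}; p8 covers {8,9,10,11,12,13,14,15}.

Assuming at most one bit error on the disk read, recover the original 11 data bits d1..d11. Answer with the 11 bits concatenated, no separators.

00011101110

s1 (pos 1,3,5,7,9,11,13,15): 1⊕1⊕0⊕1⊕1⊕0⊕1⊕0 = 1
s2 (pos 2,3,6,7,10,11,14,15): 1⊕1⊕0⊕1⊕1⊕0⊕1⊕0 = 1
s4 (pos 4,5,6,7,12,13,14,15): 0⊕0⊕0⊕1⊕1⊕1⊕1⊕0 = 0
s8 (pos 8,9,10,11,12,13,14,15): 1⊕1⊕1⊕0⊕1⊕1⊕1⊕0 = 0
Syndrome s8…s1 = 0011 → error at position 3.
Flip position 3: 111000111101110 → 110000111101110
Read data bits from positions 3,5,6,7,9,10,11,12,13,14,15: 00011101110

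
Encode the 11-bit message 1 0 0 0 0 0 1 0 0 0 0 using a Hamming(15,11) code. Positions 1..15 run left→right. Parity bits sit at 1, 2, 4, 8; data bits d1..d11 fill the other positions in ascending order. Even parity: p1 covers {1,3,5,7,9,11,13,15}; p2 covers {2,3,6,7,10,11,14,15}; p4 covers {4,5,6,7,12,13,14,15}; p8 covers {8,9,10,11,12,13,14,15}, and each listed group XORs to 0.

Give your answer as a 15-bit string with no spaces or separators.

001000010010000

Place data at non-parity positions: p1 p2 1 p4 0 0 0 p8 0 0 1 0 0 0 0
p1 (pos 1,3,5,7,9,11,13,15): XOR of data positions = 1⊕0⊕0⊕0⊕1⊕0⊕0 = 0
p2 (pos 2,3,6,7,10,11,14,15): XOR of data positions = 1⊕0⊕0⊕0⊕1⊕0⊕0 = 0
p4 (pos 4,5,6,7,12,13,14,15): XOR of data positions = 0⊕0⊕0⊕0⊕0⊕0⊕0 = 0
p8 (pos 8,9,10,11,12,13,14,15): XOR of data positions = 0⊕0⊕1⊕0⊕0⊕0⊕0 = 1
Codeword: 001000010010000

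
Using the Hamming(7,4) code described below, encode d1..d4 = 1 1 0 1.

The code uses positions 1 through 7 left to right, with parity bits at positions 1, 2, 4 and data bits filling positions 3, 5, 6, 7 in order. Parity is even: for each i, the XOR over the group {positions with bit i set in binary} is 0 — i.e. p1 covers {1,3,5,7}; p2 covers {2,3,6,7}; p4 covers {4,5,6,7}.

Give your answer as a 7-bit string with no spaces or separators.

1010101

Place data at non-parity positions: p1 p2 1 p4 1 0 1
p1 (pos 1,3,5,7): XOR of data positions = 1⊕1⊕1 = 1
p2 (pos 2,3,6,7): XOR of data positions = 1⊕0⊕1 = 0
p4 (pos 4,5,6,7): XOR of data positions = 1⊕0⊕1 = 0
Codeword: 1010101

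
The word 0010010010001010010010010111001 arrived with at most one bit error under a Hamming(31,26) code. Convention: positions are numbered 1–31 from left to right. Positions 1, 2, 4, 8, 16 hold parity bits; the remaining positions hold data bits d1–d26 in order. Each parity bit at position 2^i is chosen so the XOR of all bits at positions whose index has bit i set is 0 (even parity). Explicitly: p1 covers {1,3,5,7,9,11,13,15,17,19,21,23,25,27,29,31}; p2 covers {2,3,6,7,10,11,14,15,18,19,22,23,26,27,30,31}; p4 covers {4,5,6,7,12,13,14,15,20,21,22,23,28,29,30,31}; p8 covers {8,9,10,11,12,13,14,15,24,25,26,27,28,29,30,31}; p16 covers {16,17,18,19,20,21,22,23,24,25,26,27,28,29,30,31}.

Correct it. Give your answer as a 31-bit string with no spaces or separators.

s1 (pos 1,3,5,7,9,11,13,15,17,19,21,23,25,27,29,31): 0⊕1⊕0⊕0⊕1⊕0⊕1⊕1⊕0⊕0⊕1⊕0⊕0⊕1⊕0⊕1 = 1
s2 (pos 2,3,6,7,10,11,14,15,18,19,22,23,26,27,30,31): 0⊕1⊕1⊕0⊕0⊕0⊕0⊕1⊕1⊕0⊕0⊕0⊕1⊕1⊕0⊕1 = 1
s4 (pos 4,5,6,7,12,13,14,15,20,21,22,23,28,29,30,31): 0⊕0⊕1⊕0⊕0⊕1⊕0⊕1⊕0⊕1⊕0⊕0⊕1⊕0⊕0⊕1 = 0
s8 (pos 8,9,10,11,12,13,14,15,24,25,26,27,28,29,30,31): 0⊕1⊕0⊕0⊕0⊕1⊕0⊕1⊕1⊕0⊕1⊕1⊕1⊕0⊕0⊕1 = 0
s16 (pos 16,17,18,19,20,21,22,23,24,25,26,27,28,29,30,31): 0⊕0⊕1⊕0⊕0⊕1⊕0⊕0⊕1⊕0⊕1⊕1⊕1⊕0⊕0⊕1 = 1
Syndrome s16…s1 = 10011 → error at position 19.
Flip position 19: 0010010010001010010010010111001 → 0010010010001010011010010111001

0010010010001010011010010111001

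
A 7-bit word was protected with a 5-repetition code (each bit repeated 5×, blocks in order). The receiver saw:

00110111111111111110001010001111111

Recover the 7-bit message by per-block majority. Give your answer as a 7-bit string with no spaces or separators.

Block 1 (00110): 2 ones → 0
Block 2 (11111): 5 ones → 1
Block 3 (11111): 5 ones → 1
Block 4 (11110): 4 ones → 1
Block 5 (00101): 2 ones → 0
Block 6 (00011): 2 ones → 0
Block 7 (11111): 5 ones → 1

0111001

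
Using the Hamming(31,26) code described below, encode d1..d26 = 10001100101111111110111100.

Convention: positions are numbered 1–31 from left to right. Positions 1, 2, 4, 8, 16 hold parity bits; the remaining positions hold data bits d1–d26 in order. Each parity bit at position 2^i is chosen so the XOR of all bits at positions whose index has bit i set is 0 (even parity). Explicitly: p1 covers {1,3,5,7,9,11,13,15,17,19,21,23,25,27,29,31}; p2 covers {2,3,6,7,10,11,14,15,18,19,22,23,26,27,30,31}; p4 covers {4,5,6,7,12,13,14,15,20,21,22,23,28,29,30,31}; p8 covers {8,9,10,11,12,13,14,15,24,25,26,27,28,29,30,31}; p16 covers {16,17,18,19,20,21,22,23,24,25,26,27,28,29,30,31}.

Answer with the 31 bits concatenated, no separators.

0110000111001010111111110111100

Place data at non-parity positions: p1 p2 1 p4 0 0 0 p8 1 1 0 0 1 0 1 p16 1 1 1 1 1 1 1 1 0 1 1 1 1 0 0
p1 (pos 1,3,5,7,9,11,13,15,17,19,21,23,25,27,29,31): XOR of data positions = 1⊕0⊕0⊕1⊕0⊕1⊕1⊕1⊕1⊕1⊕1⊕0⊕1⊕1⊕0 = 0
p2 (pos 2,3,6,7,10,11,14,15,18,19,22,23,26,27,30,31): XOR of data positions = 1⊕0⊕0⊕1⊕0⊕0⊕1⊕1⊕1⊕1⊕1⊕1⊕1⊕0⊕0 = 1
p4 (pos 4,5,6,7,12,13,14,15,20,21,22,23,28,29,30,31): XOR of data positions = 0⊕0⊕0⊕0⊕1⊕0⊕1⊕1⊕1⊕1⊕1⊕1⊕1⊕0⊕0 = 0
p8 (pos 8,9,10,11,12,13,14,15,24,25,26,27,28,29,30,31): XOR of data positions = 1⊕1⊕0⊕0⊕1⊕0⊕1⊕1⊕0⊕1⊕1⊕1⊕1⊕0⊕0 = 1
p16 (pos 16,17,18,19,20,21,22,23,24,25,26,27,28,29,30,31): XOR of data positions = 1⊕1⊕1⊕1⊕1⊕1⊕1⊕1⊕0⊕1⊕1⊕1⊕1⊕0⊕0 = 0
Codeword: 0110000111001010111111110111100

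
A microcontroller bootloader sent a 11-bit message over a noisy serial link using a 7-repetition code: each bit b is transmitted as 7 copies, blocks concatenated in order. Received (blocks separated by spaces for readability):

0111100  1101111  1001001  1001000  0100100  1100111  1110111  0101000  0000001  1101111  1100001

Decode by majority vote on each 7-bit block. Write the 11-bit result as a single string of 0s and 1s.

Block 1 (0111100): 4 ones → 1
Block 2 (1101111): 6 ones → 1
Block 3 (1001001): 3 ones → 0
Block 4 (1001000): 2 ones → 0
Block 5 (0100100): 2 ones → 0
Block 6 (1100111): 5 ones → 1
Block 7 (1110111): 6 ones → 1
Block 8 (0101000): 2 ones → 0
Block 9 (0000001): 1 one → 0
Block 10 (1101111): 6 ones → 1
Block 11 (1100001): 3 ones → 0

11000110010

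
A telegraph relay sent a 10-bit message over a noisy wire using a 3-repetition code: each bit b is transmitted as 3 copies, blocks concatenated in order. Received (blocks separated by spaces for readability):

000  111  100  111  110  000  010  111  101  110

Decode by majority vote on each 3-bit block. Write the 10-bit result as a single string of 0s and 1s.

0101100111

Block 1 (000): 0 ones → 0
Block 2 (111): 3 ones → 1
Block 3 (100): 1 one → 0
Block 4 (111): 3 ones → 1
Block 5 (110): 2 ones → 1
Block 6 (000): 0 ones → 0
Block 7 (010): 1 one → 0
Block 8 (111): 3 ones → 1
Block 9 (101): 2 ones → 1
Block 10 (110): 2 ones → 1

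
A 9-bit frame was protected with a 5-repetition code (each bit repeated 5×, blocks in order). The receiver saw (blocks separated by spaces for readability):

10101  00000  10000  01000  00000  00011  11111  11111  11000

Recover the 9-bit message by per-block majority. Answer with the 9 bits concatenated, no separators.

Block 1 (10101): 3 ones → 1
Block 2 (00000): 0 ones → 0
Block 3 (10000): 1 one → 0
Block 4 (01000): 1 one → 0
Block 5 (00000): 0 ones → 0
Block 6 (00011): 2 ones → 0
Block 7 (11111): 5 ones → 1
Block 8 (11111): 5 ones → 1
Block 9 (11000): 2 ones → 0

100000110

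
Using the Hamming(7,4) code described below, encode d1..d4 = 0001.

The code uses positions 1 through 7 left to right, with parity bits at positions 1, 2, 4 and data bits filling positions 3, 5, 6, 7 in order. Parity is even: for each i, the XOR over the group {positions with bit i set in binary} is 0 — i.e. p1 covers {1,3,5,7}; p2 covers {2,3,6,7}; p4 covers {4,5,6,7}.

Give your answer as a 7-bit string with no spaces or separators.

1101001

Place data at non-parity positions: p1 p2 0 p4 0 0 1
p1 (pos 1,3,5,7): XOR of data positions = 0⊕0⊕1 = 1
p2 (pos 2,3,6,7): XOR of data positions = 0⊕0⊕1 = 1
p4 (pos 4,5,6,7): XOR of data positions = 0⊕0⊕1 = 1
Codeword: 1101001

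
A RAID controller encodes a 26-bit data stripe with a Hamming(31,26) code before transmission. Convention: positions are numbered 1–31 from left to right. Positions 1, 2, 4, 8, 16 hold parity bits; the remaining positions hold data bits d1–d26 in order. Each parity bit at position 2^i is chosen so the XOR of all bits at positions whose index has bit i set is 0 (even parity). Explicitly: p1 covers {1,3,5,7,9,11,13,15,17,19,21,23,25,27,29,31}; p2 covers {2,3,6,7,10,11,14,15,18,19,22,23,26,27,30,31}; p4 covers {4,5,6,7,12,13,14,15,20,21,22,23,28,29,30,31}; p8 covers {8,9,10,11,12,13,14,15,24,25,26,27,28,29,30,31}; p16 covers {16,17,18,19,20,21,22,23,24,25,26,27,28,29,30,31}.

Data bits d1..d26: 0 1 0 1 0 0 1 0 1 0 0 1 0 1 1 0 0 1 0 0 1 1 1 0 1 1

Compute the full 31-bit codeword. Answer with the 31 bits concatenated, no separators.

Place data at non-parity positions: p1 p2 0 p4 1 0 1 p8 0 0 1 0 1 0 0 p16 1 0 1 1 0 0 1 0 0 1 1 1 0 1 1
p1 (pos 1,3,5,7,9,11,13,15,17,19,21,23,25,27,29,31): XOR of data positions = 0⊕1⊕1⊕0⊕1⊕1⊕0⊕1⊕1⊕0⊕1⊕0⊕1⊕0⊕1 = 1
p2 (pos 2,3,6,7,10,11,14,15,18,19,22,23,26,27,30,31): XOR of data positions = 0⊕0⊕1⊕0⊕1⊕0⊕0⊕0⊕1⊕0⊕1⊕1⊕1⊕1⊕1 = 0
p4 (pos 4,5,6,7,12,13,14,15,20,21,22,23,28,29,30,31): XOR of data positions = 1⊕0⊕1⊕0⊕1⊕0⊕0⊕1⊕0⊕0⊕1⊕1⊕0⊕1⊕1 = 0
p8 (pos 8,9,10,11,12,13,14,15,24,25,26,27,28,29,30,31): XOR of data positions = 0⊕0⊕1⊕0⊕1⊕0⊕0⊕0⊕0⊕1⊕1⊕1⊕0⊕1⊕1 = 1
p16 (pos 16,17,18,19,20,21,22,23,24,25,26,27,28,29,30,31): XOR of data positions = 1⊕0⊕1⊕1⊕0⊕0⊕1⊕0⊕0⊕1⊕1⊕1⊕0⊕1⊕1 = 1
Codeword: 1000101100101001101100100111011

1000101100101001101100100111011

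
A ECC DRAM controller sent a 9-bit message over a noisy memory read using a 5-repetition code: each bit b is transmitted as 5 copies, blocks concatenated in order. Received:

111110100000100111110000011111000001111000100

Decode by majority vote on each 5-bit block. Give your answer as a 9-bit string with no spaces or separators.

Block 1 (11111): 5 ones → 1
Block 2 (01000): 1 one → 0
Block 3 (00100): 1 one → 0
Block 4 (11111): 5 ones → 1
Block 5 (00000): 0 ones → 0
Block 6 (11111): 5 ones → 1
Block 7 (00000): 0 ones → 0
Block 8 (11110): 4 ones → 1
Block 9 (00100): 1 one → 0

100101010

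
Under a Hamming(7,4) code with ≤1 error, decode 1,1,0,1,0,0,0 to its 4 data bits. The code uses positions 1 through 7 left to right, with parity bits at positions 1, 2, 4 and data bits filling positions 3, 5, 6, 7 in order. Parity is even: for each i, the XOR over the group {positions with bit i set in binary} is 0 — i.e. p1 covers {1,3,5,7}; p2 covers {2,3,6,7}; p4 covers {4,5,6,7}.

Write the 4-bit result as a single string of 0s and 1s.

s1 (pos 1,3,5,7): 1⊕0⊕0⊕0 = 1
s2 (pos 2,3,6,7): 1⊕0⊕0⊕0 = 1
s4 (pos 4,5,6,7): 1⊕0⊕0⊕0 = 1
Syndrome s4…s1 = 111 → error at position 7.
Flip position 7: 1101000 → 1101001
Read data bits from positions 3,5,6,7: 0001

0001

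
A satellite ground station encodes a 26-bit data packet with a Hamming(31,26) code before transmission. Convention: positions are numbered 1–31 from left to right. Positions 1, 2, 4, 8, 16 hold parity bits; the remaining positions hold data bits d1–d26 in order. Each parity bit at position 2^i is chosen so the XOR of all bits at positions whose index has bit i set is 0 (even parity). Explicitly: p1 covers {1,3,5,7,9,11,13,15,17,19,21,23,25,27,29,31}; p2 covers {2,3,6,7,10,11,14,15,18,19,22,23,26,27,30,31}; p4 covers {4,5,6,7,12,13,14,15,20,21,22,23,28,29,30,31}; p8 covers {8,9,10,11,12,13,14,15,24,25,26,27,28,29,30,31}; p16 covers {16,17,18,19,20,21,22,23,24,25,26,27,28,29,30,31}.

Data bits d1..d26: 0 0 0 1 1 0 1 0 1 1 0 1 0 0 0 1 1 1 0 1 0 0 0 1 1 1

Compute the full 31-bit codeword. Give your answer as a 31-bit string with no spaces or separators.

0101001010101100100011101000111

Place data at non-parity positions: p1 p2 0 p4 0 0 1 p8 1 0 1 0 1 1 0 p16 1 0 0 0 1 1 1 0 1 0 0 0 1 1 1
p1 (pos 1,3,5,7,9,11,13,15,17,19,21,23,25,27,29,31): XOR of data positions = 0⊕0⊕1⊕1⊕1⊕1⊕0⊕1⊕0⊕1⊕1⊕1⊕0⊕1⊕1 = 0
p2 (pos 2,3,6,7,10,11,14,15,18,19,22,23,26,27,30,31): XOR of data positions = 0⊕0⊕1⊕0⊕1⊕1⊕0⊕0⊕0⊕1⊕1⊕0⊕0⊕1⊕1 = 1
p4 (pos 4,5,6,7,12,13,14,15,20,21,22,23,28,29,30,31): XOR of data positions = 0⊕0⊕1⊕0⊕1⊕1⊕0⊕0⊕1⊕1⊕1⊕0⊕1⊕1⊕1 = 1
p8 (pos 8,9,10,11,12,13,14,15,24,25,26,27,28,29,30,31): XOR of data positions = 1⊕0⊕1⊕0⊕1⊕1⊕0⊕0⊕1⊕0⊕0⊕0⊕1⊕1⊕1 = 0
p16 (pos 16,17,18,19,20,21,22,23,24,25,26,27,28,29,30,31): XOR of data positions = 1⊕0⊕0⊕0⊕1⊕1⊕1⊕0⊕1⊕0⊕0⊕0⊕1⊕1⊕1 = 0
Codeword: 0101001010101100100011101000111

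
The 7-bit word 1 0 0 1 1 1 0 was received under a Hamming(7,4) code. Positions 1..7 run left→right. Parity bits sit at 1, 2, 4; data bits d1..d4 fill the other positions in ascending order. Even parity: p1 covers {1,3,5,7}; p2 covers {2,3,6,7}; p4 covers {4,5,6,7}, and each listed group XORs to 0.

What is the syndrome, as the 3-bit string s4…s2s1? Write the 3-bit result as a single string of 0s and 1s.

s1 (pos 1,3,5,7): 1⊕0⊕1⊕0 = 0
s2 (pos 2,3,6,7): 0⊕0⊕1⊕0 = 1
s4 (pos 4,5,6,7): 1⊕1⊕1⊕0 = 1
Syndrome s4…s1 = 110 → error at position 6.

110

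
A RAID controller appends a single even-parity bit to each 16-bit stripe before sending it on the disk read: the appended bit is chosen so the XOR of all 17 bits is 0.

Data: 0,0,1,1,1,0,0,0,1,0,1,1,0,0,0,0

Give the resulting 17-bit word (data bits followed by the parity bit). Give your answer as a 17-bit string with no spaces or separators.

XOR of the 16 data bits: 0⊕0⊕1⊕1⊕1⊕0⊕0⊕0⊕1⊕0⊕1⊕1⊕0⊕0⊕0⊕0 = 0
Parity bit = 0 (so all 17 bits XOR to 0).

00111000101100000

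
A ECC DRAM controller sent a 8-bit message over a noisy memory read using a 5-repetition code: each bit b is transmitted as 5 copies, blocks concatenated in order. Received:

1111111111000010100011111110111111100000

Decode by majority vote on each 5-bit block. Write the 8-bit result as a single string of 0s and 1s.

11001110

Block 1 (11111): 5 ones → 1
Block 2 (11111): 5 ones → 1
Block 3 (00001): 1 one → 0
Block 4 (01000): 1 one → 0
Block 5 (11111): 5 ones → 1
Block 6 (11011): 4 ones → 1
Block 7 (11111): 5 ones → 1
Block 8 (00000): 0 ones → 0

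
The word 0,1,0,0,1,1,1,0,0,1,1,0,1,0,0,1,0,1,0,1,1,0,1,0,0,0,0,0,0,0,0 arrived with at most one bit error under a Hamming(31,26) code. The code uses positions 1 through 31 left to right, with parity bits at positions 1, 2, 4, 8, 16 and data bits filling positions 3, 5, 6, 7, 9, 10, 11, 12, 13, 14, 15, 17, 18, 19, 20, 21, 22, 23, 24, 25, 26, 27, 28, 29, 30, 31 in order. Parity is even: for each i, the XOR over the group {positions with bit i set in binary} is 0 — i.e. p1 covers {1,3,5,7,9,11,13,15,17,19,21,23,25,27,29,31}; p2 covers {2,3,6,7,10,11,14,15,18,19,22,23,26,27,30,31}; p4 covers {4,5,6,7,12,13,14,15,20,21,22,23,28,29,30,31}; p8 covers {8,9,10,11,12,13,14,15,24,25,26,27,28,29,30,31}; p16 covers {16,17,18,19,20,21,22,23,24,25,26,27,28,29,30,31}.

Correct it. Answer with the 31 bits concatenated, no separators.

s1 (pos 1,3,5,7,9,11,13,15,17,19,21,23,25,27,29,31): 0⊕0⊕1⊕1⊕0⊕1⊕1⊕0⊕0⊕0⊕1⊕1⊕0⊕0⊕0⊕0 = 0
s2 (pos 2,3,6,7,10,11,14,15,18,19,22,23,26,27,30,31): 1⊕0⊕1⊕1⊕1⊕1⊕0⊕0⊕1⊕0⊕0⊕1⊕0⊕0⊕0⊕0 = 1
s4 (pos 4,5,6,7,12,13,14,15,20,21,22,23,28,29,30,31): 0⊕1⊕1⊕1⊕0⊕1⊕0⊕0⊕1⊕1⊕0⊕1⊕0⊕0⊕0⊕0 = 1
s8 (pos 8,9,10,11,12,13,14,15,24,25,26,27,28,29,30,31): 0⊕0⊕1⊕1⊕0⊕1⊕0⊕0⊕0⊕0⊕0⊕0⊕0⊕0⊕0⊕0 = 1
s16 (pos 16,17,18,19,20,21,22,23,24,25,26,27,28,29,30,31): 1⊕0⊕1⊕0⊕1⊕1⊕0⊕1⊕0⊕0⊕0⊕0⊕0⊕0⊕0⊕0 = 1
Syndrome s16…s1 = 11110 → error at position 30.
Flip position 30: 0100111001101001010110100000000 → 0100111001101001010110100000010

0100111001101001010110100000010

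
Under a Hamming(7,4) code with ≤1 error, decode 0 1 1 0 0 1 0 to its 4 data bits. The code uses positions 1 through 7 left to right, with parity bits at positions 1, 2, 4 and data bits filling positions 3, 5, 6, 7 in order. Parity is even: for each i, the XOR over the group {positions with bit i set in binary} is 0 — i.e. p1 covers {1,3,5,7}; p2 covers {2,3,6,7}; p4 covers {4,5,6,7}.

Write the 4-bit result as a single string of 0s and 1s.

1011

s1 (pos 1,3,5,7): 0⊕1⊕0⊕0 = 1
s2 (pos 2,3,6,7): 1⊕1⊕1⊕0 = 1
s4 (pos 4,5,6,7): 0⊕0⊕1⊕0 = 1
Syndrome s4…s1 = 111 → error at position 7.
Flip position 7: 0110010 → 0110011
Read data bits from positions 3,5,6,7: 1011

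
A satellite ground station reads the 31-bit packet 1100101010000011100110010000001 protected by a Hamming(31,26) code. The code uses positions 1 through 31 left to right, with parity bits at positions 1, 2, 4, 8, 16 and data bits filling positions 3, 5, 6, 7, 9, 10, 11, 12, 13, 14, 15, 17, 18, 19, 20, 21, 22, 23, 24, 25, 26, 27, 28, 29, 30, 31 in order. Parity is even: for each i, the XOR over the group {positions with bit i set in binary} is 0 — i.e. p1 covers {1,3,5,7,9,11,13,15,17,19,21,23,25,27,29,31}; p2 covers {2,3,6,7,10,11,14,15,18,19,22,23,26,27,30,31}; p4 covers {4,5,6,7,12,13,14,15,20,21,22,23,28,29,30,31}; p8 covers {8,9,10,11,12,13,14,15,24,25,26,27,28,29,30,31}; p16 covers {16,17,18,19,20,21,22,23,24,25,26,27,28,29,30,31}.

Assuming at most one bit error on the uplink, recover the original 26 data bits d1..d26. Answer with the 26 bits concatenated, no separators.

s1 (pos 1,3,5,7,9,11,13,15,17,19,21,23,25,27,29,31): 1⊕0⊕1⊕1⊕1⊕0⊕0⊕1⊕1⊕0⊕1⊕0⊕0⊕0⊕0⊕1 = 0
s2 (pos 2,3,6,7,10,11,14,15,18,19,22,23,26,27,30,31): 1⊕0⊕0⊕1⊕0⊕0⊕0⊕1⊕0⊕0⊕0⊕0⊕0⊕0⊕0⊕1 = 0
s4 (pos 4,5,6,7,12,13,14,15,20,21,22,23,28,29,30,31): 0⊕1⊕0⊕1⊕0⊕0⊕0⊕1⊕1⊕1⊕0⊕0⊕0⊕0⊕0⊕1 = 0
s8 (pos 8,9,10,11,12,13,14,15,24,25,26,27,28,29,30,31): 0⊕1⊕0⊕0⊕0⊕0⊕0⊕1⊕1⊕0⊕0⊕0⊕0⊕0⊕0⊕1 = 0
s16 (pos 16,17,18,19,20,21,22,23,24,25,26,27,28,29,30,31): 1⊕1⊕0⊕0⊕1⊕1⊕0⊕0⊕1⊕0⊕0⊕0⊕0⊕0⊕0⊕1 = 0
Syndrome s16…s1 = 00000 → no error.
Read data bits from positions 3,5,6,7,9,10,11,12,13,14,15,17,18,19,20,21,22,23,24,25,26,27,28,29,30,31: 01011000001100110010000001

01011000001100110010000001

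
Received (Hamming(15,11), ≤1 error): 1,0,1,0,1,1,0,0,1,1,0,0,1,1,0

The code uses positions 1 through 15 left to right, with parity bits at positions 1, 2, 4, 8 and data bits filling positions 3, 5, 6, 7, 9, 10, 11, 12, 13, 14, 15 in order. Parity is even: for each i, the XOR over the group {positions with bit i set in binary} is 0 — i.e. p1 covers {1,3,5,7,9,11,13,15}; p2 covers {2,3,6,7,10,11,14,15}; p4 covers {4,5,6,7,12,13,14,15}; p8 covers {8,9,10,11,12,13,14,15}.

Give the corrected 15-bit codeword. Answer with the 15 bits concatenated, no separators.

s1 (pos 1,3,5,7,9,11,13,15): 1⊕1⊕1⊕0⊕1⊕0⊕1⊕0 = 1
s2 (pos 2,3,6,7,10,11,14,15): 0⊕1⊕1⊕0⊕1⊕0⊕1⊕0 = 0
s4 (pos 4,5,6,7,12,13,14,15): 0⊕1⊕1⊕0⊕0⊕1⊕1⊕0 = 0
s8 (pos 8,9,10,11,12,13,14,15): 0⊕1⊕1⊕0⊕0⊕1⊕1⊕0 = 0
Syndrome s8…s1 = 0001 → error at position 1.
Flip position 1: 101011001100110 → 001011001100110

001011001100110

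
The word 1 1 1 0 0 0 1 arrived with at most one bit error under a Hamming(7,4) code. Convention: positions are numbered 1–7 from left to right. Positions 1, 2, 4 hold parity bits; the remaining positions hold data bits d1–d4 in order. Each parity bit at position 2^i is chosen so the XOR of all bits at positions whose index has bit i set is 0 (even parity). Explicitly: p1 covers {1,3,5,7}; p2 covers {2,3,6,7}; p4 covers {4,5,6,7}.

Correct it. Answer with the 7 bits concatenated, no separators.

1110000

s1 (pos 1,3,5,7): 1⊕1⊕0⊕1 = 1
s2 (pos 2,3,6,7): 1⊕1⊕0⊕1 = 1
s4 (pos 4,5,6,7): 0⊕0⊕0⊕1 = 1
Syndrome s4…s1 = 111 → error at position 7.
Flip position 7: 1110001 → 1110000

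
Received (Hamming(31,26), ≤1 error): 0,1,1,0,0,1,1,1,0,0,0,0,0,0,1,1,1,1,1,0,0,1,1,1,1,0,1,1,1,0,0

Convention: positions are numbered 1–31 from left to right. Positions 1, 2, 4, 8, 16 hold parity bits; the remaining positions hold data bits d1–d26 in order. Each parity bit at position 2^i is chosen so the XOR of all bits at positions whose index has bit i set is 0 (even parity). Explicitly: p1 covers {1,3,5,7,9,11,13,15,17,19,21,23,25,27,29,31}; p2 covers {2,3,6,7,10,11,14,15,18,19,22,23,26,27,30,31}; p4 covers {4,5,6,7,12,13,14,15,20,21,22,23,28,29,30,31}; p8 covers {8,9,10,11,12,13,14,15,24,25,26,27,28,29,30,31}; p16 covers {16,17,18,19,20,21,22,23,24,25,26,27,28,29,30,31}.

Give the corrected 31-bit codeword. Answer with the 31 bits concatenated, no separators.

0110011100000011111001111011000

s1 (pos 1,3,5,7,9,11,13,15,17,19,21,23,25,27,29,31): 0⊕1⊕0⊕1⊕0⊕0⊕0⊕1⊕1⊕1⊕0⊕1⊕1⊕1⊕1⊕0 = 1
s2 (pos 2,3,6,7,10,11,14,15,18,19,22,23,26,27,30,31): 1⊕1⊕1⊕1⊕0⊕0⊕0⊕1⊕1⊕1⊕1⊕1⊕0⊕1⊕0⊕0 = 0
s4 (pos 4,5,6,7,12,13,14,15,20,21,22,23,28,29,30,31): 0⊕0⊕1⊕1⊕0⊕0⊕0⊕1⊕0⊕0⊕1⊕1⊕1⊕1⊕0⊕0 = 1
s8 (pos 8,9,10,11,12,13,14,15,24,25,26,27,28,29,30,31): 1⊕0⊕0⊕0⊕0⊕0⊕0⊕1⊕1⊕1⊕0⊕1⊕1⊕1⊕0⊕0 = 1
s16 (pos 16,17,18,19,20,21,22,23,24,25,26,27,28,29,30,31): 1⊕1⊕1⊕1⊕0⊕0⊕1⊕1⊕1⊕1⊕0⊕1⊕1⊕1⊕0⊕0 = 1
Syndrome s16…s1 = 11101 → error at position 29.
Flip position 29: 0110011100000011111001111011100 → 0110011100000011111001111011000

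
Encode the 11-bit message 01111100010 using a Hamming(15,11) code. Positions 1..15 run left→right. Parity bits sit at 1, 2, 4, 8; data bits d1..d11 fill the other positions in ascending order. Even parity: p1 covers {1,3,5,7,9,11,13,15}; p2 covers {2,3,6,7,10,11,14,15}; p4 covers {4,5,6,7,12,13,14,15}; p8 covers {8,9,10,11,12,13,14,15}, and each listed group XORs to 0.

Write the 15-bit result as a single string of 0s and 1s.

100011111100010

Place data at non-parity positions: p1 p2 0 p4 1 1 1 p8 1 1 0 0 0 1 0
p1 (pos 1,3,5,7,9,11,13,15): XOR of data positions = 0⊕1⊕1⊕1⊕0⊕0⊕0 = 1
p2 (pos 2,3,6,7,10,11,14,15): XOR of data positions = 0⊕1⊕1⊕1⊕0⊕1⊕0 = 0
p4 (pos 4,5,6,7,12,13,14,15): XOR of data positions = 1⊕1⊕1⊕0⊕0⊕1⊕0 = 0
p8 (pos 8,9,10,11,12,13,14,15): XOR of data positions = 1⊕1⊕0⊕0⊕0⊕1⊕0 = 1
Codeword: 100011111100010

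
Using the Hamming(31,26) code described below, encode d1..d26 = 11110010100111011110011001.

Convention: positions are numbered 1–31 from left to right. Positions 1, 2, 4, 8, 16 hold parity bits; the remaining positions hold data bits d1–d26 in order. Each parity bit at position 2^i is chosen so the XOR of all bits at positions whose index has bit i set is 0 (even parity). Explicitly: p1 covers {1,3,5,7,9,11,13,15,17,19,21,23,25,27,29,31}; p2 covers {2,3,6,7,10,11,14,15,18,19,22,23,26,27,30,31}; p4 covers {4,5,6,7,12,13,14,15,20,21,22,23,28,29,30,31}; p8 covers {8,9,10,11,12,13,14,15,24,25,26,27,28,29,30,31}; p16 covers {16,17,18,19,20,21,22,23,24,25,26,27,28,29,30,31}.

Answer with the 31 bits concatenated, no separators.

Place data at non-parity positions: p1 p2 1 p4 1 1 1 p8 0 0 1 0 1 0 0 p16 1 1 1 0 1 1 1 1 0 0 1 1 0 0 1
p1 (pos 1,3,5,7,9,11,13,15,17,19,21,23,25,27,29,31): XOR of data positions = 1⊕1⊕1⊕0⊕1⊕1⊕0⊕1⊕1⊕1⊕1⊕0⊕1⊕0⊕1 = 1
p2 (pos 2,3,6,7,10,11,14,15,18,19,22,23,26,27,30,31): XOR of data positions = 1⊕1⊕1⊕0⊕1⊕0⊕0⊕1⊕1⊕1⊕1⊕0⊕1⊕0⊕1 = 0
p4 (pos 4,5,6,7,12,13,14,15,20,21,22,23,28,29,30,31): XOR of data positions = 1⊕1⊕1⊕0⊕1⊕0⊕0⊕0⊕1⊕1⊕1⊕1⊕0⊕0⊕1 = 1
p8 (pos 8,9,10,11,12,13,14,15,24,25,26,27,28,29,30,31): XOR of data positions = 0⊕0⊕1⊕0⊕1⊕0⊕0⊕1⊕0⊕0⊕1⊕1⊕0⊕0⊕1 = 0
p16 (pos 16,17,18,19,20,21,22,23,24,25,26,27,28,29,30,31): XOR of data positions = 1⊕1⊕1⊕0⊕1⊕1⊕1⊕1⊕0⊕0⊕1⊕1⊕0⊕0⊕1 = 0
Codeword: 1011111000101000111011110011001

1011111000101000111011110011001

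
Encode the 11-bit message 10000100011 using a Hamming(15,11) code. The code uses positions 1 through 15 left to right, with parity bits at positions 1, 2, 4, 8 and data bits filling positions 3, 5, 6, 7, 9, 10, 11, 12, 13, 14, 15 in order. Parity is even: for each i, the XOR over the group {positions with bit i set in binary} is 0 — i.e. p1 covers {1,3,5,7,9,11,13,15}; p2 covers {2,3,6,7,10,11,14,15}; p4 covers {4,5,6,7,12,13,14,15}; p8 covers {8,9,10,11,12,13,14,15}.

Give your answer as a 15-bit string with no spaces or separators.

Place data at non-parity positions: p1 p2 1 p4 0 0 0 p8 0 1 0 0 0 1 1
p1 (pos 1,3,5,7,9,11,13,15): XOR of data positions = 1⊕0⊕0⊕0⊕0⊕0⊕1 = 0
p2 (pos 2,3,6,7,10,11,14,15): XOR of data positions = 1⊕0⊕0⊕1⊕0⊕1⊕1 = 0
p4 (pos 4,5,6,7,12,13,14,15): XOR of data positions = 0⊕0⊕0⊕0⊕0⊕1⊕1 = 0
p8 (pos 8,9,10,11,12,13,14,15): XOR of data positions = 0⊕1⊕0⊕0⊕0⊕1⊕1 = 1
Codeword: 001000010100011

001000010100011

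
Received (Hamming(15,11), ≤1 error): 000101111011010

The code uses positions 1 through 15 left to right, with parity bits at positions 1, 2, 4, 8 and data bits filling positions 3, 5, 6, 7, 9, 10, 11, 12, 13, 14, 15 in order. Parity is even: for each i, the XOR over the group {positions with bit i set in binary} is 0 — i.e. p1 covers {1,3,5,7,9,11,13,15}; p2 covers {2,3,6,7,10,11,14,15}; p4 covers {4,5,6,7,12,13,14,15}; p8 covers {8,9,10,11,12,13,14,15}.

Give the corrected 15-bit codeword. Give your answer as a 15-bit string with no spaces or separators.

000101111011110

s1 (pos 1,3,5,7,9,11,13,15): 0⊕0⊕0⊕1⊕1⊕1⊕0⊕0 = 1
s2 (pos 2,3,6,7,10,11,14,15): 0⊕0⊕1⊕1⊕0⊕1⊕1⊕0 = 0
s4 (pos 4,5,6,7,12,13,14,15): 1⊕0⊕1⊕1⊕1⊕0⊕1⊕0 = 1
s8 (pos 8,9,10,11,12,13,14,15): 1⊕1⊕0⊕1⊕1⊕0⊕1⊕0 = 1
Syndrome s8…s1 = 1101 → error at position 13.
Flip position 13: 000101111011010 → 000101111011110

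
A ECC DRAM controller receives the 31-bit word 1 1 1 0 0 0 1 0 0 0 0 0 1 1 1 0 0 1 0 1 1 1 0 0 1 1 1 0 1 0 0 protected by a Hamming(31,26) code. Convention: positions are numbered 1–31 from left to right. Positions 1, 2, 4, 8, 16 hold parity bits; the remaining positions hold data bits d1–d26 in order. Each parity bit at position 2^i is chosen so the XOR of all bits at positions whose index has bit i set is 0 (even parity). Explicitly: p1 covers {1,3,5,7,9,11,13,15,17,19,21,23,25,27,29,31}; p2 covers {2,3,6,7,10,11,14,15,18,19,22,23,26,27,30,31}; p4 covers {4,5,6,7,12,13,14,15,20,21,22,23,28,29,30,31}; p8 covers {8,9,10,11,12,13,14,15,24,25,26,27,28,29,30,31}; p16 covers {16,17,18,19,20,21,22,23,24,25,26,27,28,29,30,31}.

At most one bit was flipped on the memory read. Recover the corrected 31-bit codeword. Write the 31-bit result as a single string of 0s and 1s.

1110001000101110010111001110100

s1 (pos 1,3,5,7,9,11,13,15,17,19,21,23,25,27,29,31): 1⊕1⊕0⊕1⊕0⊕0⊕1⊕1⊕0⊕0⊕1⊕0⊕1⊕1⊕1⊕0 = 1
s2 (pos 2,3,6,7,10,11,14,15,18,19,22,23,26,27,30,31): 1⊕1⊕0⊕1⊕0⊕0⊕1⊕1⊕1⊕0⊕1⊕0⊕1⊕1⊕0⊕0 = 1
s4 (pos 4,5,6,7,12,13,14,15,20,21,22,23,28,29,30,31): 0⊕0⊕0⊕1⊕0⊕1⊕1⊕1⊕1⊕1⊕1⊕0⊕0⊕1⊕0⊕0 = 0
s8 (pos 8,9,10,11,12,13,14,15,24,25,26,27,28,29,30,31): 0⊕0⊕0⊕0⊕0⊕1⊕1⊕1⊕0⊕1⊕1⊕1⊕0⊕1⊕0⊕0 = 1
s16 (pos 16,17,18,19,20,21,22,23,24,25,26,27,28,29,30,31): 0⊕0⊕1⊕0⊕1⊕1⊕1⊕0⊕0⊕1⊕1⊕1⊕0⊕1⊕0⊕0 = 0
Syndrome s16…s1 = 01011 → error at position 11.
Flip position 11: 1110001000001110010111001110100 → 1110001000101110010111001110100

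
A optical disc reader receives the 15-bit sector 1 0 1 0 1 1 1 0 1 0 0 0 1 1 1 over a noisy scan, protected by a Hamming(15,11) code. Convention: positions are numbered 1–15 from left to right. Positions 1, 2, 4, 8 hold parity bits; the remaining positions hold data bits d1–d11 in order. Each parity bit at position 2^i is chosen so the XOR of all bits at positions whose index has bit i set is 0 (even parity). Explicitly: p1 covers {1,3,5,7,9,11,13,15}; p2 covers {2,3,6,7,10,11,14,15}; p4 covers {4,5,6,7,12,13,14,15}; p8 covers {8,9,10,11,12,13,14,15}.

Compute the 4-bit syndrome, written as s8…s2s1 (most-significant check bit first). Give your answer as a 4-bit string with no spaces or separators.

s1 (pos 1,3,5,7,9,11,13,15): 1⊕1⊕1⊕1⊕1⊕0⊕1⊕1 = 1
s2 (pos 2,3,6,7,10,11,14,15): 0⊕1⊕1⊕1⊕0⊕0⊕1⊕1 = 1
s4 (pos 4,5,6,7,12,13,14,15): 0⊕1⊕1⊕1⊕0⊕1⊕1⊕1 = 0
s8 (pos 8,9,10,11,12,13,14,15): 0⊕1⊕0⊕0⊕0⊕1⊕1⊕1 = 0
Syndrome s8…s1 = 0011 → error at position 3.

0011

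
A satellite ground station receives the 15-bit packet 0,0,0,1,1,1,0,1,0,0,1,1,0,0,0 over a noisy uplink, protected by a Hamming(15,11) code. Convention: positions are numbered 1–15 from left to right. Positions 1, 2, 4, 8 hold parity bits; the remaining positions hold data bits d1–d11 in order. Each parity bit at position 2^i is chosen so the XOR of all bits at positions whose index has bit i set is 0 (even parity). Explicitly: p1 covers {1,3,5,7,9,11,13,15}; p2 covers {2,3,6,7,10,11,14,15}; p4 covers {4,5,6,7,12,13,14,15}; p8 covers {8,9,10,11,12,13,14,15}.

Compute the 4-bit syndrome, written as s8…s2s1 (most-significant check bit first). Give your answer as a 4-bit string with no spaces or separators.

s1 (pos 1,3,5,7,9,11,13,15): 0⊕0⊕1⊕0⊕0⊕1⊕0⊕0 = 0
s2 (pos 2,3,6,7,10,11,14,15): 0⊕0⊕1⊕0⊕0⊕1⊕0⊕0 = 0
s4 (pos 4,5,6,7,12,13,14,15): 1⊕1⊕1⊕0⊕1⊕0⊕0⊕0 = 0
s8 (pos 8,9,10,11,12,13,14,15): 1⊕0⊕0⊕1⊕1⊕0⊕0⊕0 = 1
Syndrome s8…s1 = 1000 → error at position 8.

1000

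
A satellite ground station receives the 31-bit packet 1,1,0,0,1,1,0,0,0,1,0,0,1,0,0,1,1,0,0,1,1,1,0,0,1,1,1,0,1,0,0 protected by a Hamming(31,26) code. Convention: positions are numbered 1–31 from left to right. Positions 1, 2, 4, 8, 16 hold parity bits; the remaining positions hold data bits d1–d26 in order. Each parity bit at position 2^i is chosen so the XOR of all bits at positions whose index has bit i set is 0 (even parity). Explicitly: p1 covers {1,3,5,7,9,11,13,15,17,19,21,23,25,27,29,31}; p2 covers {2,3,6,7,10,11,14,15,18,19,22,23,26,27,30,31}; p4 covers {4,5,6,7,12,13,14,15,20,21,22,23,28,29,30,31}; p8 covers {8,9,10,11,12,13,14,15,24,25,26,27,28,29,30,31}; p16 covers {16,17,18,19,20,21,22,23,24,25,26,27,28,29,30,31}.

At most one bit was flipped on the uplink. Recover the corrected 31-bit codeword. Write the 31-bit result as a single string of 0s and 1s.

s1 (pos 1,3,5,7,9,11,13,15,17,19,21,23,25,27,29,31): 1⊕0⊕1⊕0⊕0⊕0⊕1⊕0⊕1⊕0⊕1⊕0⊕1⊕1⊕1⊕0 = 0
s2 (pos 2,3,6,7,10,11,14,15,18,19,22,23,26,27,30,31): 1⊕0⊕1⊕0⊕1⊕0⊕0⊕0⊕0⊕0⊕1⊕0⊕1⊕1⊕0⊕0 = 0
s4 (pos 4,5,6,7,12,13,14,15,20,21,22,23,28,29,30,31): 0⊕1⊕1⊕0⊕0⊕1⊕0⊕0⊕1⊕1⊕1⊕0⊕0⊕1⊕0⊕0 = 1
s8 (pos 8,9,10,11,12,13,14,15,24,25,26,27,28,29,30,31): 0⊕0⊕1⊕0⊕0⊕1⊕0⊕0⊕0⊕1⊕1⊕1⊕0⊕1⊕0⊕0 = 0
s16 (pos 16,17,18,19,20,21,22,23,24,25,26,27,28,29,30,31): 1⊕1⊕0⊕0⊕1⊕1⊕1⊕0⊕0⊕1⊕1⊕1⊕0⊕1⊕0⊕0 = 1
Syndrome s16…s1 = 10100 → error at position 20.
Flip position 20: 1100110001001001100111001110100 → 1100110001001001100011001110100

1100110001001001100011001110100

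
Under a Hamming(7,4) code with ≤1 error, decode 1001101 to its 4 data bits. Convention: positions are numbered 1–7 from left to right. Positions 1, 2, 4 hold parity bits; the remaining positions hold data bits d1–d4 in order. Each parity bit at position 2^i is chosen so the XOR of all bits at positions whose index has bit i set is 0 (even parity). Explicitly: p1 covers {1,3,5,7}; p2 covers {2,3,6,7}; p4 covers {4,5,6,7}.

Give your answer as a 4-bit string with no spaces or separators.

s1 (pos 1,3,5,7): 1⊕0⊕1⊕1 = 1
s2 (pos 2,3,6,7): 0⊕0⊕0⊕1 = 1
s4 (pos 4,5,6,7): 1⊕1⊕0⊕1 = 1
Syndrome s4…s1 = 111 → error at position 7.
Flip position 7: 1001101 → 1001100
Read data bits from positions 3,5,6,7: 0100

0100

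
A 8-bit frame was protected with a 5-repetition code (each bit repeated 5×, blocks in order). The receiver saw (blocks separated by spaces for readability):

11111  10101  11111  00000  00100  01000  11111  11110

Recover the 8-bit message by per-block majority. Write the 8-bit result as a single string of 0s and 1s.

11100011

Block 1 (11111): 5 ones → 1
Block 2 (10101): 3 ones → 1
Block 3 (11111): 5 ones → 1
Block 4 (00000): 0 ones → 0
Block 5 (00100): 1 one → 0
Block 6 (01000): 1 one → 0
Block 7 (11111): 5 ones → 1
Block 8 (11110): 4 ones → 1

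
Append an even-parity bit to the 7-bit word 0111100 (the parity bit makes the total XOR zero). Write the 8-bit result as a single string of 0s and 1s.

01111000

XOR of the 7 data bits: 0⊕1⊕1⊕1⊕1⊕0⊕0 = 0
Parity bit = 0 (so all 8 bits XOR to 0).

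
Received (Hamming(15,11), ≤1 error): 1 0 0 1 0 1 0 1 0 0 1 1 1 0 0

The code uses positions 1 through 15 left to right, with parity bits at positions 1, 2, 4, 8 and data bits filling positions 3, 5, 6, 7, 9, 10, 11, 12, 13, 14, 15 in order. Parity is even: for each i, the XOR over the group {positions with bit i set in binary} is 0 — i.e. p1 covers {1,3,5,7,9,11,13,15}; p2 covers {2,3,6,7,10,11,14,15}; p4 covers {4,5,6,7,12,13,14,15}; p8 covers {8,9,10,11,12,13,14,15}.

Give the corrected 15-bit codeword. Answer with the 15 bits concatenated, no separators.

s1 (pos 1,3,5,7,9,11,13,15): 1⊕0⊕0⊕0⊕0⊕1⊕1⊕0 = 1
s2 (pos 2,3,6,7,10,11,14,15): 0⊕0⊕1⊕0⊕0⊕1⊕0⊕0 = 0
s4 (pos 4,5,6,7,12,13,14,15): 1⊕0⊕1⊕0⊕1⊕1⊕0⊕0 = 0
s8 (pos 8,9,10,11,12,13,14,15): 1⊕0⊕0⊕1⊕1⊕1⊕0⊕0 = 0
Syndrome s8…s1 = 0001 → error at position 1.
Flip position 1: 100101010011100 → 000101010011100

000101010011100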